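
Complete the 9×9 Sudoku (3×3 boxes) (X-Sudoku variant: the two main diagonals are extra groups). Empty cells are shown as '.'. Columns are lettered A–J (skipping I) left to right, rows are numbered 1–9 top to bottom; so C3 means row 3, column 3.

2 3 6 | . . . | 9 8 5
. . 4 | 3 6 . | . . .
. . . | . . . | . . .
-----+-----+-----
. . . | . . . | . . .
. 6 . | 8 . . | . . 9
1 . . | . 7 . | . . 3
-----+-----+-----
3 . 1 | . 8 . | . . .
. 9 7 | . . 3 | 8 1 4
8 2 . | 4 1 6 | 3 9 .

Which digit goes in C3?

8

E1 = 4 (sole candidate).
E5 = 3 (sole candidate).
C9 = 5 (sole candidate).
J9 = 7 (sole candidate).
C5 = 2 (sole candidate).
B7 = 4 (sole candidate).
A8 = 6 (sole candidate).
H3 = 3 (hidden single in row 3).
G3 = 4 (hidden single in row 3).
F4 = 2 (sole candidate).
D6 = 6 (sole candidate).
H2 = 7 (sole candidate).
J3 = 6 (hidden single in row 3).
J7 = 2 (sole candidate).
J2 = 1 (sole candidate).
J4 = 8 (sole candidate).
G2 = 2 (sole candidate).
G6 = 5 (sole candidate).
G7 = 6 (sole candidate).
H7 = 5 (sole candidate).
H5 = 4 (sole candidate).
B6 = 8 (sole candidate).
C6 = 9 (sole candidate).
F6 = 4 (sole candidate).
H6 = 2 (sole candidate).
B2 = 5 (sole candidate).
C3 = 8: row 3 has {3,4,6}; col 3 has {1,2,4,5,6,7,9}; box has {2,3,4,5,6}; main diagonal has {1,2,3,4,5,6,7} → only 8 remains.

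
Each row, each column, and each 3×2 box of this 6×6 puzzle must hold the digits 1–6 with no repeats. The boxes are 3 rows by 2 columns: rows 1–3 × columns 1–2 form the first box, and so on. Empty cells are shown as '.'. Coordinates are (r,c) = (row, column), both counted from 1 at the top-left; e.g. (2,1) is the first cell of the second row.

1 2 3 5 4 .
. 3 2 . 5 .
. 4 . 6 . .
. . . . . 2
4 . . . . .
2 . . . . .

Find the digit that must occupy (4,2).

(1,6) = 6: row 1 has {1,2,3,4,5}; col 6 has {2}; box has {4,5} → only 6 remains.
(2,1) = 6: row 2 has {2,3,5}; col 1 has {1,2,4}; box has {1,2,3,4} → only 6 remains.
(2,6) = 1: row 2 has {2,3,5,6}; col 6 has {2,6}; box has {4,5,6} → only 1 remains.
(3,1) = 5: row 3 has {4,6}; col 1 has {1,2,4,6}; box has {1,2,3,4,6} → only 5 remains.
(3,3) = 1: row 3 has {4,5,6}; col 3 has {2,3}; box has {2,3,5,6} → only 1 remains.
(3,6) = 3: row 3 has {1,4,5,6}; col 6 has {1,2,6}; box has {1,4,5,6} → only 3 remains.
(4,1) = 3: row 4 has {2}; col 1 has {1,2,4,5,6}; box has {2,4} → only 3 remains.
(5,6) = 5: row 5 has {4}; col 6 has {1,2,3,6}; box has {2} → only 5 remains.
(6,6) = 4: row 6 has {2}; col 6 has {1,2,3,5,6}; box has {2,5} → only 4 remains.
(2,4) = 4: row 2 has {1,2,3,5,6}; col 4 has {5,6}; box has {1,2,3,5,6} → only 4 remains.
(3,5) = 2: row 3 has {1,3,4,5,6}; col 5 has {4,5}; box has {1,3,4,5,6} → only 2 remains.
(4,4) = 1: row 4 has {2,3}; col 4 has {4,5,6}; box has {} → only 1 remains.
(4,5) = 6: row 4 has {1,2,3}; col 5 has {2,4,5}; box has {2,4,5} → only 6 remains.
(5,3) = 6: row 5 has {4,5}; col 3 has {1,2,3}; box has {1} → only 6 remains.
(6,3) = 5: row 6 has {2,4}; col 3 has {1,2,3,6}; box has {1,6} → only 5 remains.
(6,4) = 3: row 6 has {2,4,5}; col 4 has {1,4,5,6}; box has {1,5,6} → only 3 remains.
(6,5) = 1: row 6 has {2,3,4,5}; col 5 has {2,4,5,6}; box has {2,4,5,6} → only 1 remains.
(4,2) = 5: row 4 has {1,2,3,6}; col 2 has {2,3,4}; box has {2,3,4} → only 5 remains.

5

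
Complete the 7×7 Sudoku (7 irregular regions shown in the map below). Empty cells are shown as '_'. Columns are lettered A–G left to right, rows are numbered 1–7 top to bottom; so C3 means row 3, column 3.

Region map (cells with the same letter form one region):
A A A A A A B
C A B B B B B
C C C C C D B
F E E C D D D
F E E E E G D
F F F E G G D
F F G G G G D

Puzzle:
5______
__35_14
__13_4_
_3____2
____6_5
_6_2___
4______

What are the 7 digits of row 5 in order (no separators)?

A2 = 6: in row 2, 6 can only go here (every other open cell in that row sees a 6).
G3 = 6: in row 3, 6 can only go here (every other open cell in that row sees a 6).
G1 = 7: row 1 has {5}; col 7 has {2,4,5,6}; region has {1,3,4,5,6} → only 7 remains.
E2 = 2: row 2 has {1,3,4,5,6}; col 5 has {6}; region has {1,3,4,5,6,7} → only 2 remains.
B2 = 7: row 2 has {1,2,3,4,5,6}; col 2 has {3,6}; region has {5} → only 7 remains.
C4 = 5: in row 4, 5 can only go here (every other open cell in that row sees a 5).
F4 = 6: in row 4, 6 can only go here (every other open cell in that row sees a 6).
C6 = 7: row 6 has {2,6}; col 3 has {1,3,5}; region has {4,6} → only 7 remains.
A4 = 1: row 4 has {2,3,5,6}; col 1 has {4,5,6}; region has {4,6,7} → only 1 remains.
E4 = 7: row 4 has {1,2,3,5,6}; col 5 has {2,6}; region has {2,4,5,6} → only 7 remains.
C5 = 4: row 5 has {5,6}; col 3 has {1,3,5,7}; region has {2,3,5,6} → only 4 remains.
A6 = 3: row 6 has {2,6,7}; col 1 has {1,4,5,6}; region has {1,4,6,7} → only 3 remains.
F6 = 5: row 6 has {2,3,6,7}; col 6 has {1,4,6}; region has {} → only 5 remains.
G6 = 1: row 6 has {2,3,5,6,7}; col 7 has {2,4,5,6,7}; region has {2,4,5,6,7} → only 1 remains.
G7 = 3: row 7 has {4}; col 7 has {1,2,4,5,6,7}; region has {1,2,4,5,6,7} → only 3 remains.
E3 = 5: row 3 has {1,3,4,6}; col 5 has {2,6,7}; region has {1,3,6} → only 5 remains.
D4 = 4: row 4 has {1,2,3,5,6,7}; col 4 has {2,3,5}; region has {1,3,5,6} → only 4 remains.
A5 = 2: row 5 has {4,5,6}; col 1 has {1,3,4,5,6}; region has {1,3,4,6,7} → only 2 remains.
B5 = 1: row 5 has {2,4,5,6}; col 2 has {3,6,7}; region has {2,3,4,5,6} → only 1 remains.
D5 = 7: row 5 has {1,2,4,5,6}; col 4 has {2,3,4,5}; region has {1,2,3,4,5,6} → only 7 remains.
F5 = 3: row 5 has {1,2,4,5,6,7}; col 6 has {1,4,5,6}; region has {5} → only 3 remains.

2147635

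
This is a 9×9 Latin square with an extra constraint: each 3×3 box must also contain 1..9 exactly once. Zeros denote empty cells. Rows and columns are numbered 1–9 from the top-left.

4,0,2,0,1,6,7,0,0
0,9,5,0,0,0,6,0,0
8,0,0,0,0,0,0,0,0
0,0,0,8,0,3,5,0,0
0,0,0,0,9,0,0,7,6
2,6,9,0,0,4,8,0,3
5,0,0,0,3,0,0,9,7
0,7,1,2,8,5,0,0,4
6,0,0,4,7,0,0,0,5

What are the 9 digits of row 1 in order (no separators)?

r1c2 = 3: row 1 has {1,2,4,6,7}; col 2 has {6,7,9}; box has {2,4,5,8,9} → only 3 remains.
r3c2 = 1 (sole candidate).
r4c2 = 4 (sole candidate).
r4c3 = 7 (sole candidate).
r6c5 = 5 (sole candidate).
r6c8 = 1 (sole candidate).
r7c6 = 1 (sole candidate).
r7c7 = 2 (sole candidate).
r8c7 = 3 (sole candidate).
r8c8 = 6 (sole candidate).
r9c6 = 9 (sole candidate).
r9c7 = 1 (sole candidate).
r9c8 = 8 (sole candidate).
r1c8 = 5: row 1 has {1,2,3,4,6,7}; col 8 has {1,6,7,8,9}; box has {6,7} → only 5 remains.
r2c1 = 7 (sole candidate).
r2c4 = 3 (sole candidate).
r3c3 = 6 (sole candidate).
r4c1 = 1 (sole candidate).
r4c8 = 2 (sole candidate).
r4c9 = 9 (sole candidate).
r5c1 = 3 (sole candidate).
r5c3 = 8 (sole candidate).
r5c4 = 1 (sole candidate).
r5c6 = 2 (sole candidate).
r5c7 = 4 (sole candidate).
r6c4 = 7 (sole candidate).
r7c2 = 8 (sole candidate).
r7c3 = 4 (sole candidate).
r7c4 = 6 (sole candidate).
r8c1 = 9 (sole candidate).
r9c2 = 2 (sole candidate).
r9c3 = 3 (sole candidate).
r1c4 = 9: row 1 has {1,2,3,4,5,6,7}; col 4 has {1,2,3,4,6,7,8}; box has {1,3,6} → only 9 remains.
r1c9 = 8: row 1 has {1,2,3,4,5,6,7,9}; col 9 has {3,4,5,6,7,9}; box has {5,6,7} → only 8 remains.

432916758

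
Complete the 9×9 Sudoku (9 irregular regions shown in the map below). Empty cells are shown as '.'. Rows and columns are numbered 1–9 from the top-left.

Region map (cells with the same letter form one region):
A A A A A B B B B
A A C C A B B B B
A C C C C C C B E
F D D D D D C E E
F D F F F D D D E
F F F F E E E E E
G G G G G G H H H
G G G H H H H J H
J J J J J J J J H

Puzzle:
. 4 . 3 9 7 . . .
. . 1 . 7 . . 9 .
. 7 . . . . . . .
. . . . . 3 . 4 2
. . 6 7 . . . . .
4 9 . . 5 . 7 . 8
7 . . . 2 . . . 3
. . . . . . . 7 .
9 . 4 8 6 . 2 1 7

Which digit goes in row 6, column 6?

6

row 9, column 6 = 5: row 9 has {1,2,4,6,7,8,9}; col 6 has {3,7}; region has {1,2,4,6,7,8,9} → only 5 remains.
row 9, column 2 = 3: row 9 has {1,2,4,5,6,7,8,9}; col 2 has {4,7,9}; region has {1,2,4,5,6,7,8,9} → only 3 remains.
row 2, column 7 = 3: in row 2, 3 can only go here (every other open cell in that row sees a 3).
row 4, column 3 = 7: in row 4, 7 can only go here (every other open cell in that row sees a 7).
row 6, column 8 = 3: in column 8, 3 can only go here (every other open cell in that column sees a 3).
row 6, column 3 = 2: row 6 has {3,4,5,7,8,9}; col 3 has {1,4,6,7}; region has {4,6,7,9} → only 2 remains.
row 6, column 4 = 1: row 6 has {2,3,4,5,7,8,9}; col 4 has {3,7,8}; region has {2,4,6,7,9} → only 1 remains.
row 6, column 6 = 6: row 6 has {1,2,3,4,5,7,8,9}; col 6 has {3,5,7}; region has {2,3,4,5,7,8} → only 6 remains.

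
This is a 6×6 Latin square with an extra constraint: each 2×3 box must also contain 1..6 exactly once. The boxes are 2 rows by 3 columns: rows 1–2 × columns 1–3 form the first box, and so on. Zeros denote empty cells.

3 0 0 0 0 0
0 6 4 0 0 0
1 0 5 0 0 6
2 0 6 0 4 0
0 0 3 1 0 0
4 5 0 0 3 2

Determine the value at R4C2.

3

R2C1 = 5 (sole candidate).
R3C5 = 2 (sole candidate).
R4C2 = 3: row 4 has {2,4,6}; col 2 has {5,6}; box has {1,2,5,6} → only 3 remains.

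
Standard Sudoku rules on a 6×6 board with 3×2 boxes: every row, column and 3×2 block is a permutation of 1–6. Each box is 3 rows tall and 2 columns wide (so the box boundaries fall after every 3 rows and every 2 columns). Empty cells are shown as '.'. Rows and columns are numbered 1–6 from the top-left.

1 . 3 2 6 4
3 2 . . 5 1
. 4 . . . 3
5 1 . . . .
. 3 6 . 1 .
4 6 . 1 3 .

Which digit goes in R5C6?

R1C2 = 5: row 1 has {1,2,3,4,6}; col 2 has {1,2,3,4,6}; box has {1,2,3,4} → only 5 remains.
R2C3 = 4: row 2 has {1,2,3,5}; col 3 has {3,6}; box has {2,3} → only 4 remains.
R2C4 = 6: row 2 has {1,2,3,4,5}; col 4 has {1,2}; box has {2,3,4} → only 6 remains.
R3C1 = 6: row 3 has {3,4}; col 1 has {1,3,4,5}; box has {1,2,3,4,5} → only 6 remains.
R3C4 = 5: row 3 has {3,4,6}; col 4 has {1,2,6}; box has {2,3,4,6} → only 5 remains.
R3C5 = 2: row 3 has {3,4,5,6}; col 5 has {1,3,5,6}; box has {1,3,4,5,6} → only 2 remains.
R4C3 = 2: row 4 has {1,5}; col 3 has {3,4,6}; box has {1,6} → only 2 remains.
R4C5 = 4: row 4 has {1,2,5}; col 5 has {1,2,3,5,6}; box has {1,3} → only 4 remains.
R4C6 = 6: row 4 has {1,2,4,5}; col 6 has {1,3,4}; box has {1,3,4} → only 6 remains.
R5C1 = 2: row 5 has {1,3,6}; col 1 has {1,3,4,5,6}; box has {1,3,4,5,6} → only 2 remains.
R5C4 = 4: row 5 has {1,2,3,6}; col 4 has {1,2,5,6}; box has {1,2,6} → only 4 remains.
R5C6 = 5: row 5 has {1,2,3,4,6}; col 6 has {1,3,4,6}; box has {1,3,4,6} → only 5 remains.

5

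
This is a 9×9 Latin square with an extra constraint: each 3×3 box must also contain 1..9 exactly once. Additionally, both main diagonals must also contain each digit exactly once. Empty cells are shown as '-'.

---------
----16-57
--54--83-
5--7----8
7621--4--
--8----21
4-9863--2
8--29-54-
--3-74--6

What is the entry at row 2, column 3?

4

row 1, column 9 = 4: row 1 has {}; col 9 has {1,2,6,7,8}; box has {3,5,7,8}; anti-diagonal has {5,8,9} → only 4 remains.
row 2, column 3 = 4: row 2 has {1,5,6,7}; col 3 has {2,3,5,8,9}; box has {5} → only 4 remains.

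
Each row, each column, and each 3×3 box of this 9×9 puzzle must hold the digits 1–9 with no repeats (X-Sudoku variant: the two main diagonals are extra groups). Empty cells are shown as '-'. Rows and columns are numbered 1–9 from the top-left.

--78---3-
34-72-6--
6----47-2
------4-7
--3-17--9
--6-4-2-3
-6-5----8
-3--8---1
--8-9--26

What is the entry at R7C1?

R2C9 = 5: row 2 has {2,3,4,6,7}; col 9 has {1,2,3,6,7,8,9}; box has {2,3,6,7} → only 5 remains.
R6C4 = 9: row 6 has {2,3,4,6}; col 4 has {5,7,8}; box has {1,4,7}; anti-diagonal has {1,3,7} → only 9 remains.
R1C9 = 4: row 1 has {3,7,8}; col 9 has {1,2,3,5,6,7,8,9}; box has {2,3,5,6,7}; anti-diagonal has {1,3,7,9} → only 4 remains.
R2C8 = 8: row 2 has {2,3,4,5,6,7}; col 8 has {2,3}; box has {2,3,4,5,6,7}; anti-diagonal has {1,3,4,7,9} → only 8 remains.
R7C3 = 2: row 7 has {5,6,8}; col 3 has {3,6,7,8}; box has {3,6,8}; anti-diagonal has {1,3,4,7,8,9} → only 2 remains.
R9C1 = 5: row 9 has {2,6,8,9}; col 1 has {3,6}; box has {2,3,6,8}; anti-diagonal has {1,2,3,4,7,8,9} → only 5 remains.
R9C7 = 3: row 9 has {2,5,6,8,9}; col 7 has {2,4,6,7}; box has {1,2,6,8} → only 3 remains.
R4C6 = 6: row 4 has {4,7}; col 6 has {4,7}; box has {1,4,7,9}; anti-diagonal has {1,2,3,4,5,7,8,9} → only 6 remains.
R5C4 = 2: row 5 has {1,3,7,9}; col 4 has {5,7,8,9}; box has {1,4,6,7,9} → only 2 remains.
R7C7 = 9: row 7 has {2,5,6,8}; col 7 has {2,3,4,6,7}; box has {1,2,3,6,8}; main diagonal has {1,4,6} → only 9 remains.
R8C6 = 2: row 8 has {1,3,8}; col 6 has {4,6,7}; box has {5,8,9} → only 2 remains.
R8C7 = 5: row 8 has {1,2,3,8}; col 7 has {2,3,4,6,7,9}; box has {1,2,3,6,8,9} → only 5 remains.
R8C8 = 7: row 8 has {1,2,3,5,8}; col 8 has {2,3,8}; box has {1,2,3,5,6,8,9}; main diagonal has {1,4,6,9} → only 7 remains.
R9C6 = 1: row 9 has {2,3,5,6,8,9}; col 6 has {2,4,6,7}; box has {2,5,8,9} → only 1 remains.
R1C1 = 2: row 1 has {3,4,7,8}; col 1 has {3,5,6}; box has {3,4,6,7}; main diagonal has {1,4,6,7,9} → only 2 remains.
R1C7 = 1: row 1 has {2,3,4,7,8}; col 7 has {2,3,4,5,6,7,9}; box has {2,3,4,5,6,7,8} → only 1 remains.
R2C6 = 9: row 2 has {2,3,4,5,6,7,8}; col 6 has {1,2,4,6,7}; box has {2,4,7,8} → only 9 remains.
R3C3 = 5: row 3 has {2,4,6,7}; col 3 has {2,3,6,7,8}; box has {2,3,4,6,7}; main diagonal has {1,2,4,6,7,9} → only 5 remains.
R3C5 = 3: row 3 has {2,4,5,6,7}; col 5 has {1,2,4,8,9}; box has {2,4,7,8,9} → only 3 remains.
R3C8 = 9: row 3 has {2,3,4,5,6,7}; col 8 has {2,3,7,8}; box has {1,2,3,4,5,6,7,8} → only 9 remains.
R4C4 = 3: row 4 has {4,6,7}; col 4 has {2,5,7,8,9}; box has {1,2,4,6,7,9}; main diagonal has {1,2,4,5,6,7,9} → only 3 remains.
R4C5 = 5: row 4 has {3,4,6,7}; col 5 has {1,2,3,4,8,9}; box has {1,2,3,4,6,7,9} → only 5 remains.
R4C8 = 1: row 4 has {3,4,5,6,7}; col 8 has {2,3,7,8,9}; box has {2,3,4,7,9} → only 1 remains.
R5C7 = 8: row 5 has {1,2,3,7,9}; col 7 has {1,2,3,4,5,6,7,9}; box has {1,2,3,4,7,9} → only 8 remains.
R6C6 = 8: row 6 has {2,3,4,6,9}; col 6 has {1,2,4,6,7,9}; box has {1,2,3,4,5,6,7,9}; main diagonal has {1,2,3,4,5,6,7,9} → only 8 remains.
R6C8 = 5: row 6 has {2,3,4,6,8,9}; col 8 has {1,2,3,7,8,9}; box has {1,2,3,4,7,8,9} → only 5 remains.
R7C5 = 7: row 7 has {2,5,6,8,9}; col 5 has {1,2,3,4,5,8,9}; box has {1,2,5,8,9} → only 7 remains.
R7C6 = 3: row 7 has {2,5,6,7,8,9}; col 6 has {1,2,4,6,7,8,9}; box has {1,2,5,7,8,9} → only 3 remains.
R7C8 = 4: row 7 has {2,3,5,6,7,8,9}; col 8 has {1,2,3,5,7,8,9}; box has {1,2,3,5,6,7,8,9} → only 4 remains.
R9C2 = 7: row 9 has {1,2,3,5,6,8,9}; col 2 has {3,4,6}; box has {2,3,5,6,8} → only 7 remains.
R9C4 = 4: row 9 has {1,2,3,5,6,7,8,9}; col 4 has {2,3,5,7,8,9}; box has {1,2,3,5,7,8,9} → only 4 remains.
R1C2 = 9: row 1 has {1,2,3,4,7,8}; col 2 has {3,4,6,7}; box has {2,3,4,5,6,7} → only 9 remains.
R1C5 = 6: row 1 has {1,2,3,4,7,8,9}; col 5 has {1,2,3,4,5,7,8,9}; box has {2,3,4,7,8,9} → only 6 remains.
R1C6 = 5: row 1 has {1,2,3,4,6,7,8,9}; col 6 has {1,2,3,4,6,7,8,9}; box has {2,3,4,6,7,8,9} → only 5 remains.
R2C3 = 1: row 2 has {2,3,4,5,6,7,8,9}; col 3 has {2,3,5,6,7,8}; box has {2,3,4,5,6,7,9} → only 1 remains.
R3C2 = 8: row 3 has {2,3,4,5,6,7,9}; col 2 has {3,4,6,7,9}; box has {1,2,3,4,5,6,7,9} → only 8 remains.
R3C4 = 1: row 3 has {2,3,4,5,6,7,8,9}; col 4 has {2,3,4,5,7,8,9}; box has {2,3,4,5,6,7,8,9} → only 1 remains.
R4C2 = 2: row 4 has {1,3,4,5,6,7}; col 2 has {3,4,6,7,8,9}; box has {3,6} → only 2 remains.
R4C3 = 9: row 4 has {1,2,3,4,5,6,7}; col 3 has {1,2,3,5,6,7,8}; box has {2,3,6} → only 9 remains.
R5C1 = 4: row 5 has {1,2,3,7,8,9}; col 1 has {2,3,5,6}; box has {2,3,6,9} → only 4 remains.
R5C2 = 5: row 5 has {1,2,3,4,7,8,9}; col 2 has {2,3,4,6,7,8,9}; box has {2,3,4,6,9} → only 5 remains.
R5C8 = 6: row 5 has {1,2,3,4,5,7,8,9}; col 8 has {1,2,3,4,5,7,8,9}; box has {1,2,3,4,5,7,8,9} → only 6 remains.
R6C2 = 1: row 6 has {2,3,4,5,6,8,9}; col 2 has {2,3,4,5,6,7,8,9}; box has {2,3,4,5,6,9} → only 1 remains.
R7C1 = 1: row 7 has {2,3,4,5,6,7,8,9}; col 1 has {2,3,4,5,6}; box has {2,3,5,6,7,8} → only 1 remains.

1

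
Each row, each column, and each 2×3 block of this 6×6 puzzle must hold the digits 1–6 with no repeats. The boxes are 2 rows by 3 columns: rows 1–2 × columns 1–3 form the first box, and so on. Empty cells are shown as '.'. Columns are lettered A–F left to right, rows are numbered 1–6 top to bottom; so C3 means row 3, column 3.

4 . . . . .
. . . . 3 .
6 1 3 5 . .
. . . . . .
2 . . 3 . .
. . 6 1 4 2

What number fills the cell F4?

3

E3 = 2 (sole candidate).
F3 = 4 (sole candidate).
A4 = 5 (sole candidate).
D4 = 6 (sole candidate).
E4 = 1 (sole candidate).
F4 = 3: row 4 has {1,5,6}; col 6 has {2,4}; box has {1,2,4,5,6} → only 3 remains.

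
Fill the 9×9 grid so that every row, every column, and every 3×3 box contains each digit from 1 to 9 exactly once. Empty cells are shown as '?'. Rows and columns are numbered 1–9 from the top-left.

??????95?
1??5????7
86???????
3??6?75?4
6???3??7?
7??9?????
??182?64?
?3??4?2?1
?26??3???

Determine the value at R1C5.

R8C4 = 7: row 8 has {1,2,3,4}; col 4 has {5,6,8,9}; box has {2,3,4,8} → only 7 remains.
R9C4 = 1: row 9 has {2,3,6}; col 4 has {5,6,7,8,9}; box has {2,3,4,7,8} → only 1 remains.
R3C3 = 5: in row 3, 5 can only go here (every other open cell in that row sees a 5).
R3C5 = 7: in row 3, 7 can only go here (every other open cell in that row sees a 7).
R3C6 = 9: in row 3, 9 can only go here (every other open cell in that row sees a 9).
R7C6 = 5: row 7 has {1,2,4,6,8}; col 6 has {3,7,9}; box has {1,2,3,4,7,8} → only 5 remains.
R8C6 = 6: row 8 has {1,2,3,4,7}; col 6 has {3,5,7,9}; box has {1,2,3,4,5,7,8} → only 6 remains.
R9C5 = 9: row 9 has {1,2,3,6}; col 5 has {2,3,4,7}; box has {1,2,3,4,5,6,7,8} → only 9 remains.
R9C8 = 8: row 9 has {1,2,3,6,9}; col 8 has {4,5,7}; box has {1,2,4,6} → only 8 remains.
R9C9 = 5: row 9 has {1,2,3,6,8,9}; col 9 has {1,4,7}; box has {1,2,4,6,8} → only 5 remains.
R7C1 = 9: row 7 has {1,2,4,5,6,8}; col 1 has {1,3,6,7,8}; box has {1,2,3,6} → only 9 remains.
R7C2 = 7: row 7 has {1,2,4,5,6,8,9}; col 2 has {2,3,6}; box has {1,2,3,6,9} → only 7 remains.
R7C9 = 3: row 7 has {1,2,4,5,6,7,8,9}; col 9 has {1,4,5,7}; box has {1,2,4,5,6,8} → only 3 remains.
R8C1 = 5: row 8 has {1,2,3,4,6,7}; col 1 has {1,3,6,7,8,9}; box has {1,2,3,6,7,9} → only 5 remains.
R8C3 = 8: row 8 has {1,2,3,4,5,6,7}; col 3 has {1,5,6}; box has {1,2,3,5,6,7,9} → only 8 remains.
R8C8 = 9: row 8 has {1,2,3,4,5,6,7,8}; col 8 has {4,5,7,8}; box has {1,2,3,4,5,6,8} → only 9 remains.
R9C1 = 4: row 9 has {1,2,3,5,6,8,9}; col 1 has {1,3,5,6,7,8,9}; box has {1,2,3,5,6,7,8,9} → only 4 remains.
R9C7 = 7: row 9 has {1,2,3,4,5,6,8,9}; col 7 has {2,5,6,9}; box has {1,2,3,4,5,6,8,9} → only 7 remains.
R1C1 = 2: row 1 has {5,9}; col 1 has {1,3,4,5,6,7,8,9}; box has {1,5,6,8} → only 2 remains.
R1C2 = 4: row 1 has {2,5,9}; col 2 has {2,3,6,7}; box has {1,2,5,6,8} → only 4 remains.
R1C4 = 3: row 1 has {2,4,5,9}; col 4 has {1,5,6,7,8,9}; box has {5,7,9} → only 3 remains.
R2C2 = 9: row 2 has {1,5,7}; col 2 has {2,3,4,6,7}; box has {1,2,4,5,6,8} → only 9 remains.
R2C3 = 3: row 2 has {1,5,7,9}; col 3 has {1,5,6,8}; box has {1,2,4,5,6,8,9} → only 3 remains.
R3C9 = 2: row 3 has {5,6,7,8,9}; col 9 has {1,3,4,5,7}; box has {5,7,9} → only 2 remains.
R1C3 = 7: row 1 has {2,3,4,5,9}; col 3 has {1,3,5,6,8}; box has {1,2,3,4,5,6,8,9} → only 7 remains.
R2C8 = 6: row 2 has {1,3,5,7,9}; col 8 has {4,5,7,8,9}; box has {2,5,7,9} → only 6 remains.
R3C4 = 4: row 3 has {2,5,6,7,8,9}; col 4 has {1,3,5,6,7,8,9}; box has {3,5,7,9} → only 4 remains.
R5C4 = 2: row 5 has {3,6,7}; col 4 has {1,3,4,5,6,7,8,9}; box has {3,6,7,9} → only 2 remains.
R1C9 = 8: row 1 has {2,3,4,5,7,9}; col 9 has {1,2,3,4,5,7}; box has {2,5,6,7,9} → only 8 remains.
R2C5 = 8: row 2 has {1,3,5,6,7,9}; col 5 has {2,3,4,7,9}; box has {3,4,5,7,9} → only 8 remains.
R2C6 = 2: row 2 has {1,3,5,6,7,8,9}; col 6 has {3,5,6,7,9}; box has {3,4,5,7,8,9} → only 2 remains.
R2C7 = 4: row 2 has {1,2,3,5,6,7,8,9}; col 7 has {2,5,6,7,9}; box has {2,5,6,7,8,9} → only 4 remains.
R4C5 = 1: row 4 has {3,4,5,6,7}; col 5 has {2,3,4,7,8,9}; box has {2,3,6,7,9} → only 1 remains.
R4C8 = 2: row 4 has {1,3,4,5,6,7}; col 8 has {4,5,6,7,8,9}; box has {4,5,7} → only 2 remains.
R5C9 = 9: row 5 has {2,3,6,7}; col 9 has {1,2,3,4,5,7,8}; box has {2,4,5,7} → only 9 remains.
R6C5 = 5: row 6 has {7,9}; col 5 has {1,2,3,4,7,8,9}; box has {1,2,3,6,7,9} → only 5 remains.
R6C9 = 6: row 6 has {5,7,9}; col 9 has {1,2,3,4,5,7,8,9}; box has {2,4,5,7,9} → only 6 remains.
R1C5 = 6: row 1 has {2,3,4,5,7,8,9}; col 5 has {1,2,3,4,5,7,8,9}; box has {2,3,4,5,7,8,9} → only 6 remains.

6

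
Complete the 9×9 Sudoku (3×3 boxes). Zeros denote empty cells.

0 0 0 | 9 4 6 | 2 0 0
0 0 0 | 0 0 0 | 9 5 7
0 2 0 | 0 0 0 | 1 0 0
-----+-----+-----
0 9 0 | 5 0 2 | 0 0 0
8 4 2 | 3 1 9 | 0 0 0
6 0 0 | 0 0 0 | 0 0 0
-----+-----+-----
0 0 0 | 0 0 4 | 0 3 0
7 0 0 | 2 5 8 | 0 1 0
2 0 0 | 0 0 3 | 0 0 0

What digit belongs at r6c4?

r1c8 = 8: row 1 has {2,4,6,9}; col 8 has {1,3,5}; box has {1,2,5,7,9} → only 8 remains.
r1c9 = 3: row 1 has {2,4,6,8,9}; col 9 has {7}; box has {1,2,5,7,8,9} → only 3 remains.
r2c6 = 1: row 2 has {5,7,9}; col 6 has {2,3,4,6,8,9}; box has {4,6,9} → only 1 remains.
r6c6 = 7: row 6 has {6}; col 6 has {1,2,3,4,6,8,9}; box has {1,2,3,5,9} → only 7 remains.
r2c4 = 8: row 2 has {1,5,7,9}; col 4 has {2,3,5,9}; box has {1,4,6,9} → only 8 remains.
r3c4 = 7: row 3 has {1,2}; col 4 has {2,3,5,8,9}; box has {1,4,6,8,9} → only 7 remains.
r3c5 = 3: row 3 has {1,2,7}; col 5 has {1,4,5}; box has {1,4,6,7,8,9} → only 3 remains.
r3c6 = 5: row 3 has {1,2,3,7}; col 6 has {1,2,3,4,6,7,8,9}; box has {1,3,4,6,7,8,9} → only 5 remains.
r6c4 = 4: row 6 has {6,7}; col 4 has {2,3,5,7,8,9}; box has {1,2,3,5,7,9} → only 4 remains.

4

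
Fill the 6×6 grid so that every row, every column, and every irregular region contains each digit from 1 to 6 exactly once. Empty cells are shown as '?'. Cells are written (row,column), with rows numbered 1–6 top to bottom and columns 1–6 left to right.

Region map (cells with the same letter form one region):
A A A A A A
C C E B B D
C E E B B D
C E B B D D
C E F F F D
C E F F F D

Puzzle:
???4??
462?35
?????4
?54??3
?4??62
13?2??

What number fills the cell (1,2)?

2

(2,4) = 1: row 2 has {2,3,4,5,6}; col 4 has {2,4}; region has {3,4} → only 1 remains.
(3,2) = 1: row 3 has {4}; col 2 has {3,4,5,6}; region has {2,3,4,5} → only 1 remains.
(3,3) = 6: row 3 has {1,4}; col 3 has {2,4}; region has {1,2,3,4,5} → only 6 remains.
(3,4) = 5: row 3 has {1,4,6}; col 4 has {1,2,4}; region has {1,3,4} → only 5 remains.
(3,5) = 2: row 3 has {1,4,5,6}; col 5 has {3,6}; region has {1,3,4,5} → only 2 remains.
(4,1) = 2: row 4 has {3,4,5}; col 1 has {1,4}; region has {1,4,6} → only 2 remains.
(4,4) = 6: row 4 has {2,3,4,5}; col 4 has {1,2,4,5}; region has {1,2,3,4,5} → only 6 remains.
(4,5) = 1: row 4 has {2,3,4,5,6}; col 5 has {2,3,6}; region has {2,3,4,5} → only 1 remains.
(5,4) = 3: row 5 has {2,4,6}; col 4 has {1,2,4,5,6}; region has {2,6} → only 3 remains.
(6,3) = 5: row 6 has {1,2,3}; col 3 has {2,4,6}; region has {2,3,6} → only 5 remains.
(6,5) = 4: row 6 has {1,2,3,5}; col 5 has {1,2,3,6}; region has {2,3,5,6} → only 4 remains.
(6,6) = 6: row 6 has {1,2,3,4,5}; col 6 has {2,3,4,5}; region has {1,2,3,4,5} → only 6 remains.
(1,2) = 2: row 1 has {4}; col 2 has {1,3,4,5,6}; region has {4} → only 2 remains.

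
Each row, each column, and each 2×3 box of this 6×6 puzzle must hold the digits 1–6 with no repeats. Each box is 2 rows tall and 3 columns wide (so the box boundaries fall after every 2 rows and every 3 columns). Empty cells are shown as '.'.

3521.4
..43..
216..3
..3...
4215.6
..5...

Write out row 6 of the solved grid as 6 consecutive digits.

R1C5 = 6 (sole candidate).
R2C2 = 6 (sole candidate).
R3C4 = 4 (sole candidate).
R3C5 = 5 (sole candidate).
R4C1 = 5 (sole candidate).
R4C2 = 4 (sole candidate).
R5C5 = 3 (sole candidate).
R6C1 = 6: row 6 has {5}; col 1 has {2,3,4,5}; box has {1,2,4,5} → only 6 remains.
R6C2 = 3: row 6 has {5,6}; col 2 has {1,2,4,5,6}; box has {1,2,4,5,6} → only 3 remains.
R6C4 = 2: row 6 has {3,5,6}; col 4 has {1,3,4,5}; box has {3,5,6} → only 2 remains.
R6C6 = 1: row 6 has {2,3,5,6}; col 6 has {3,4,6}; box has {2,3,5,6} → only 1 remains.
R2C1 = 1 (sole candidate).
R2C5 = 2 (sole candidate).
R2C6 = 5 (sole candidate).
R4C4 = 6 (sole candidate).
R4C5 = 1 (sole candidate).
R4C6 = 2 (sole candidate).
R6C5 = 4: row 6 has {1,2,3,5,6}; col 5 has {1,2,3,5,6}; box has {1,2,3,5,6} → only 4 remains.

635241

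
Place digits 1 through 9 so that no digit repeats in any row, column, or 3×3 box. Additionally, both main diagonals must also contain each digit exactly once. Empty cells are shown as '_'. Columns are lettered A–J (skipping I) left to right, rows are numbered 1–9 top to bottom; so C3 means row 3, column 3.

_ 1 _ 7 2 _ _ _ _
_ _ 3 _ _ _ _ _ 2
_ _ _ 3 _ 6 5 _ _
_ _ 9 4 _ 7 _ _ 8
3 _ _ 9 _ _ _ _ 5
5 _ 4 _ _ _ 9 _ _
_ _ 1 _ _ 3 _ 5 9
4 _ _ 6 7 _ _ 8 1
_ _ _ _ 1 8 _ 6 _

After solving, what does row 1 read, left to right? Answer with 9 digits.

916725834

E5 = 6 (sole candidate).
D7 = 2 (sole candidate).
E7 = 4 (sole candidate).
G7 = 7 (sole candidate).
D9 = 5 (sole candidate).
J9 = 3 (sole candidate).
A1 = 9: row 1 has {1,2,7}; col 1 has {3,4,5}; box has {1,3}; main diagonal has {3,4,6,7,8} → only 9 remains.
J1 = 4: row 1 has {1,2,7,9}; col 9 has {1,2,3,5,8,9}; box has {2,5}; anti-diagonal has {1,5,6,7} → only 4 remains.
B2 = 5 (sole candidate).
H2 = 9 (sole candidate).
C3 = 2 (sole candidate).
J3 = 7 (sole candidate).
D6 = 8 (sole candidate).
E6 = 3 (sole candidate).
F6 = 1 (sole candidate).
J6 = 6 (sole candidate).
C8 = 5 (sole candidate).
F8 = 9 (sole candidate).
G8 = 2 (sole candidate).
A9 = 2 (sole candidate).
C9 = 7 (sole candidate).
G9 = 4 (sole candidate).
F1 = 5: row 1 has {1,2,4,7,9}; col 6 has {1,3,6,7,8,9}; box has {2,3,6,7} → only 5 remains.
H1 = 3: row 1 has {1,2,4,5,7,9}; col 8 has {5,6,8,9}; box has {2,4,5,7,9} → only 3 remains.
D2 = 1 (sole candidate).
E2 = 8 (sole candidate).
F2 = 4 (sole candidate).
G2 = 6 (sole candidate).
A3 = 8 (sole candidate).
B3 = 4 (sole candidate).
E3 = 9 (sole candidate).
H3 = 1 (sole candidate).
E4 = 5 (sole candidate).
H4 = 2 (sole candidate).
C5 = 8 (sole candidate).
F5 = 2 (sole candidate).
G5 = 1 (sole candidate).
H6 = 7 (sole candidate).
A7 = 6 (sole candidate).
B7 = 8 (sole candidate).
B8 = 3 (sole candidate).
B9 = 9 (sole candidate).
C1 = 6: row 1 has {1,2,3,4,5,7,9}; col 3 has {1,2,3,4,5,7,8,9}; box has {1,2,3,4,5,8,9} → only 6 remains.
G1 = 8: row 1 has {1,2,3,4,5,6,7,9}; col 7 has {1,2,4,5,6,7,9}; box has {1,2,3,4,5,6,7,9} → only 8 remains.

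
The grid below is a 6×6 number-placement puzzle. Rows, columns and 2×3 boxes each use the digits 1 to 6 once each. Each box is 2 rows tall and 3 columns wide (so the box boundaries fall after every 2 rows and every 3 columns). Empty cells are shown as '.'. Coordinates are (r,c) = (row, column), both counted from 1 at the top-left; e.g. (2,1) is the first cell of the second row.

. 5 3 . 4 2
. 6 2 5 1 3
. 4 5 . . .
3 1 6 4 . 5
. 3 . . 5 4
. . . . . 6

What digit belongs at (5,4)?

(1,1) = 1 (sole candidate).
(1,4) = 6 (sole candidate).
(2,1) = 4 (sole candidate).
(3,1) = 2 (sole candidate).
(3,6) = 1 (sole candidate).
(4,5) = 2 (sole candidate).
(5,1) = 6 (sole candidate).
(5,3) = 1 (sole candidate).
(5,4) = 2: row 5 has {1,3,4,5,6}; col 4 has {4,5,6}; box has {4,5,6} → only 2 remains.

2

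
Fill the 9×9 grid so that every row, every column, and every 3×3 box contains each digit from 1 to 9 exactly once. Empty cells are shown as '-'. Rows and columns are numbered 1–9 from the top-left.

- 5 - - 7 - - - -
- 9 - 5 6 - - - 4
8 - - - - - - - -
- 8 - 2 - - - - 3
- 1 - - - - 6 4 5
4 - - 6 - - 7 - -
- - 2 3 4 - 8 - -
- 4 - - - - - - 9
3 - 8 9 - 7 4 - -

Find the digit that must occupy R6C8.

2

R9C2 = 6: row 9 has {3,4,7,8,9}; col 2 has {1,4,5,8,9}; box has {2,3,4,8} → only 6 remains.
R7C2 = 7: row 7 has {2,3,4,8}; col 2 has {1,4,5,6,8,9}; box has {2,3,4,6,8} → only 7 remains.
R4C6 = 4: in row 4, 4 can only go here (every other open cell in that row sees a 4).
R5C1 = 2: in row 5, 2 can only go here (every other open cell in that row sees a 2).
R6C2 = 3: row 6 has {4,6,7}; col 2 has {1,4,5,6,7,8,9}; box has {1,2,4,8} → only 3 remains.
R3C2 = 2: row 3 has {8}; col 2 has {1,3,4,5,6,7,8,9}; box has {5,8,9} → only 2 remains.
R7C1 = 9: in row 7, 9 can only go here (every other open cell in that row sees a 9).
R8C8 = 7: in row 8, 7 can only go here (every other open cell in that row sees a 7).
R8C7 = 3: in row 8, 3 can only go here (every other open cell in that row sees a 3).
R8C6 = 6: in row 8, 6 can only go here (every other open cell in that row sees a 6).
R8C5 = 2: in row 8, 2 can only go here (every other open cell in that row sees a 2).
R8C4 = 8: in row 8, 8 can only go here (every other open cell in that row sees an 8).
R5C4 = 7: row 5 has {1,2,4,5,6}; col 4 has {2,3,5,6,8,9}; box has {2,4,6} → only 7 remains.
R5C3 = 9: row 5 has {1,2,4,5,6,7}; col 3 has {2,8}; box has {1,2,3,4,8} → only 9 remains.
R6C3 = 5: row 6 has {3,4,6,7}; col 3 has {2,8,9}; box has {1,2,3,4,8,9} → only 5 remains.
R8C3 = 1: row 8 has {2,3,4,6,7,8,9}; col 3 has {2,5,8,9}; box has {2,3,4,6,7,8,9} → only 1 remains.
R8C1 = 5: row 8 has {1,2,3,4,6,7,8,9}; col 1 has {2,3,4,8,9}; box has {1,2,3,4,6,7,8,9} → only 5 remains.
R4C5 = 5: in row 4, 5 can only go here (every other open cell in that row sees a 5).
R9C5 = 1: row 9 has {3,4,6,7,8,9}; col 5 has {2,4,5,6,7}; box has {2,3,4,6,7,8,9} → only 1 remains.
R9C9 = 2: row 9 has {1,3,4,6,7,8,9}; col 9 has {3,4,5,9}; box has {3,4,7,8,9} → only 2 remains.
R7C6 = 5: row 7 has {2,3,4,7,8,9}; col 6 has {4,6,7}; box has {1,2,3,4,6,7,8,9} → only 5 remains.
R9C8 = 5: row 9 has {1,2,3,4,6,7,8,9}; col 8 has {4,7}; box has {2,3,4,7,8,9} → only 5 remains.
R3C7 = 5: in row 3, 5 can only go here (every other open cell in that row sees a 5).
R6C8 = 2: in row 6, 2 can only go here (every other open cell in that row sees a 2).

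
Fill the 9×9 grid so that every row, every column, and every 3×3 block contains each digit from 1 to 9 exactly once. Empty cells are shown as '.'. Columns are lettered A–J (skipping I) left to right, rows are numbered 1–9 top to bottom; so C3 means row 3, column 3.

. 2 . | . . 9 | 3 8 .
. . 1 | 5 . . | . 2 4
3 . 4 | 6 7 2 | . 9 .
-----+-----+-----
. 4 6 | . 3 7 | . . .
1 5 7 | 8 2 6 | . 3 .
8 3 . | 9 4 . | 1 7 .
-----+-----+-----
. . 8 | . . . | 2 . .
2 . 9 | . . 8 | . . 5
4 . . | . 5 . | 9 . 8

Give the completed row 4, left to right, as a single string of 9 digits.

946137852

C1 = 5: row 1 has {2,3,8,9}; col 3 has {1,4,6,7,8,9}; box has {1,2,3,4} → only 5 remains.
E1 = 1: row 1 has {2,3,5,8,9}; col 5 has {2,3,4,5,7}; box has {2,5,6,7,9} → only 1 remains.
E2 = 8: row 2 has {1,2,4,5}; col 5 has {1,2,3,4,5,7}; box has {1,2,5,6,7,9} → only 8 remains.
F2 = 3: row 2 has {1,2,4,5,8}; col 6 has {2,6,7,8,9}; box has {1,2,5,6,7,8,9} → only 3 remains.
B3 = 8: row 3 has {2,3,4,6,7,9}; col 2 has {2,3,4,5}; box has {1,2,3,4,5} → only 8 remains.
G3 = 5: row 3 has {2,3,4,6,7,8,9}; col 7 has {1,2,3,9}; box has {2,3,4,8,9} → only 5 remains.
J3 = 1: row 3 has {2,3,4,5,6,7,8,9}; col 9 has {4,5,8}; box has {2,3,4,5,8,9} → only 1 remains.
A4 = 9: row 4 has {3,4,6,7}; col 1 has {1,2,3,4,8}; box has {1,3,4,5,6,7,8} → only 9 remains.
D4 = 1: row 4 has {3,4,6,7,9}; col 4 has {5,6,8,9}; box has {2,3,4,6,7,8,9} → only 1 remains.
G4 = 8: row 4 has {1,3,4,6,7,9}; col 7 has {1,2,3,5,9}; box has {1,3,7} → only 8 remains.
H4 = 5: row 4 has {1,3,4,6,7,8,9}; col 8 has {2,3,7,8,9}; box has {1,3,7,8} → only 5 remains.
J4 = 2: row 4 has {1,3,4,5,6,7,8,9}; col 9 has {1,4,5,8}; box has {1,3,5,7,8} → only 2 remains.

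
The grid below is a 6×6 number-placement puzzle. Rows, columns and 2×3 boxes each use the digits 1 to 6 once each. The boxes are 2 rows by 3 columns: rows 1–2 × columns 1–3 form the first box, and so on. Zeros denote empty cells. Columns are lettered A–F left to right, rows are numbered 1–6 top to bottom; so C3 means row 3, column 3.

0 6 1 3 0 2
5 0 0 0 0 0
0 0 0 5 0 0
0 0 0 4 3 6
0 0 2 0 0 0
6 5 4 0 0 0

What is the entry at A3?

3

A1 = 4 (sole candidate).
E1 = 5 (sole candidate).
C2 = 3 (sole candidate).
C3 = 6 (sole candidate).
F3 = 1 (sole candidate).
C4 = 5 (sole candidate).
F6 = 3 (sole candidate).
B2 = 2 (sole candidate).
F2 = 4 (sole candidate).
E3 = 2 (sole candidate).
B4 = 1 (sole candidate).
B5 = 3 (sole candidate).
F5 = 5 (sole candidate).
E6 = 1 (sole candidate).
E2 = 6 (sole candidate).
A3 = 3: row 3 has {1,2,5,6}; col 1 has {4,5,6}; box has {1,5,6} → only 3 remains.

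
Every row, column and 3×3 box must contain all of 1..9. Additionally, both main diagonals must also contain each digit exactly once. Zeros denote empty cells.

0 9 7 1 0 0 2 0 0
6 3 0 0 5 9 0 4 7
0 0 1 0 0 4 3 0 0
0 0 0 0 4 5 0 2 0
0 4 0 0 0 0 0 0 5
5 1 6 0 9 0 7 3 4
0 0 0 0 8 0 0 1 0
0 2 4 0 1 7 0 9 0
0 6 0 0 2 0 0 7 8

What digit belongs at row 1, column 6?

row 1, column 1 = 4 (sole candidate).
row 1, column 9 = 6 (sole candidate).
row 3, column 9 = 9 (sole candidate).
row 4, column 9 = 1 (sole candidate).
row 5, column 5 = 7 (sole candidate).
row 6, column 4 = 8 (sole candidate).
row 6, column 6 = 2 (sole candidate).
row 7, column 3 = 9 (sole candidate).
row 8, column 9 = 3 (sole candidate).
row 9, column 1 = 1 (sole candidate).
row 9, column 6 = 3 (sole candidate).
row 1, column 5 = 3 (sole candidate).
row 1, column 6 = 8: row 1 has {1,2,3,4,6,7,9}; col 6 has {2,3,4,5,7,9}; box has {1,3,4,5,9} → only 8 remains.

8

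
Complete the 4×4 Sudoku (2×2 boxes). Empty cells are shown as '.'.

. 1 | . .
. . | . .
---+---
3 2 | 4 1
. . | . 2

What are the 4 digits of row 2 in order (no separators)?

2314

row 4, column 2 = 4: row 4 has {2}; col 2 has {1,2}; box has {2,3} → only 4 remains.
row 4, column 3 = 3: row 4 has {2,4}; col 3 has {4}; box has {1,2,4} → only 3 remains.
row 1, column 3 = 2: row 1 has {1}; col 3 has {3,4}; box has {} → only 2 remains.
row 2, column 2 = 3: row 2 has {}; col 2 has {1,2,4}; box has {1} → only 3 remains.
row 2, column 3 = 1: row 2 has {3}; col 3 has {2,3,4}; box has {2} → only 1 remains.
row 2, column 4 = 4: row 2 has {1,3}; col 4 has {1,2}; box has {1,2} → only 4 remains.
row 4, column 1 = 1: row 4 has {2,3,4}; col 1 has {3}; box has {2,3,4} → only 1 remains.
row 1, column 1 = 4: row 1 has {1,2}; col 1 has {1,3}; box has {1,3} → only 4 remains.
row 1, column 4 = 3: row 1 has {1,2,4}; col 4 has {1,2,4}; box has {1,2,4} → only 3 remains.
row 2, column 1 = 2: row 2 has {1,3,4}; col 1 has {1,3,4}; box has {1,3,4} → only 2 remains.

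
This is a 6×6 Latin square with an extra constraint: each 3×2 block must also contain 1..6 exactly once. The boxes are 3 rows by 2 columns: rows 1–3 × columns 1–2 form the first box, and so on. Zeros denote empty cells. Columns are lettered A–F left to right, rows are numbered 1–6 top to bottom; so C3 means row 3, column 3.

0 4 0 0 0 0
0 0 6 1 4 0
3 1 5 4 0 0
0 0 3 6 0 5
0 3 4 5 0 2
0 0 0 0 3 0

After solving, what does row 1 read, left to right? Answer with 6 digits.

642351

C1 = 2: row 1 has {4}; col 3 has {3,4,5,6}; box has {1,4,5,6} → only 2 remains.
D1 = 3: row 1 has {2,4}; col 4 has {1,4,5,6}; box has {1,2,4,5,6} → only 3 remains.
F2 = 3: row 2 has {1,4,6}; col 6 has {2,5}; box has {4} → only 3 remains.
F3 = 6: row 3 has {1,3,4,5}; col 6 has {2,3,5}; box has {3,4} → only 6 remains.
B4 = 2: row 4 has {3,5,6}; col 2 has {1,3,4}; box has {3} → only 2 remains.
E4 = 1: row 4 has {2,3,5,6}; col 5 has {3,4}; box has {2,3,5} → only 1 remains.
E5 = 6: row 5 has {2,3,4,5}; col 5 has {1,3,4}; box has {1,2,3,5} → only 6 remains.
C6 = 1: row 6 has {3}; col 3 has {2,3,4,5,6}; box has {3,4,5,6} → only 1 remains.
D6 = 2: row 6 has {1,3}; col 4 has {1,3,4,5,6}; box has {1,3,4,5,6} → only 2 remains.
F6 = 4: row 6 has {1,2,3}; col 6 has {2,3,5,6}; box has {1,2,3,5,6} → only 4 remains.
E1 = 5: row 1 has {2,3,4}; col 5 has {1,3,4,6}; box has {3,4,6} → only 5 remains.
F1 = 1: row 1 has {2,3,4,5}; col 6 has {2,3,4,5,6}; box has {3,4,5,6} → only 1 remains.
B2 = 5: row 2 has {1,3,4,6}; col 2 has {1,2,3,4}; box has {1,3,4} → only 5 remains.
E3 = 2: row 3 has {1,3,4,5,6}; col 5 has {1,3,4,5,6}; box has {1,3,4,5,6} → only 2 remains.
A4 = 4: row 4 has {1,2,3,5,6}; col 1 has {3}; box has {2,3} → only 4 remains.
A5 = 1: row 5 has {2,3,4,5,6}; col 1 has {3,4}; box has {2,3,4} → only 1 remains.
B6 = 6: row 6 has {1,2,3,4}; col 2 has {1,2,3,4,5}; box has {1,2,3,4} → only 6 remains.
A1 = 6: row 1 has {1,2,3,4,5}; col 1 has {1,3,4}; box has {1,3,4,5} → only 6 remains.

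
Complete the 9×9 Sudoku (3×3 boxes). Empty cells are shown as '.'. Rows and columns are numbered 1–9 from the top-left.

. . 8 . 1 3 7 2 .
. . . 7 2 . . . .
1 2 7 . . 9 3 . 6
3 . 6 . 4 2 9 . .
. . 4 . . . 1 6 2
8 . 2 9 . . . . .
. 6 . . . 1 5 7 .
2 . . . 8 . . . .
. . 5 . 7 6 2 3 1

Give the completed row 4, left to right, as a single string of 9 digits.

356142987

R3C5 = 5: row 3 has {1,2,3,6,7,9}; col 5 has {1,2,4,7,8}; box has {1,2,3,7,9} → only 5 remains.
R5C5 = 3: row 5 has {1,2,4,6}; col 5 has {1,2,4,5,7,8}; box has {2,4,9} → only 3 remains.
R6C5 = 6: row 6 has {2,8,9}; col 5 has {1,2,3,4,5,7,8}; box has {2,3,4,9} → only 6 remains.
R6C7 = 4: row 6 has {2,6,8,9}; col 7 has {1,2,3,5,7,9}; box has {1,2,6,9} → only 4 remains.
R6C8 = 5: row 6 has {2,4,6,8,9}; col 8 has {2,3,6,7}; box has {1,2,4,6,9} → only 5 remains.
R7C5 = 9: row 7 has {1,5,6,7}; col 5 has {1,2,3,4,5,6,7,8}; box has {1,6,7,8} → only 9 remains.
R8C7 = 6: row 8 has {2,8}; col 7 has {1,2,3,4,5,7,9}; box has {1,2,3,5,7} → only 6 remains.
R9C4 = 4: row 9 has {1,2,3,5,6,7}; col 4 has {7,9}; box has {1,6,7,8,9} → only 4 remains.
R1C4 = 6: row 1 has {1,2,3,7,8}; col 4 has {4,7,9}; box has {1,2,3,5,7,9} → only 6 remains.
R2C7 = 8: row 2 has {2,7}; col 7 has {1,2,3,4,5,6,7,9}; box has {2,3,6,7} → only 8 remains.
R3C4 = 8: row 3 has {1,2,3,5,6,7,9}; col 4 has {4,6,7,9}; box has {1,2,3,5,6,7,9} → only 8 remains.
R3C8 = 4: row 3 has {1,2,3,5,6,7,8,9}; col 8 has {2,3,5,6,7}; box has {2,3,6,7,8} → only 4 remains.
R4C8 = 8: row 4 has {2,3,4,6,9}; col 8 has {2,3,4,5,6,7}; box has {1,2,4,5,6,9} → only 8 remains.
R4C9 = 7: row 4 has {2,3,4,6,8,9}; col 9 has {1,2,6}; box has {1,2,4,5,6,8,9} → only 7 remains.
R5C4 = 5: row 5 has {1,2,3,4,6}; col 4 has {4,6,7,8,9}; box has {2,3,4,6,9} → only 5 remains.
R6C6 = 7: row 6 has {2,4,5,6,8,9}; col 6 has {1,2,3,6,9}; box has {2,3,4,5,6,9} → only 7 remains.
R6C9 = 3: row 6 has {2,4,5,6,7,8,9}; col 9 has {1,2,6,7}; box has {1,2,4,5,6,7,8,9} → only 3 remains.
R7C1 = 4: row 7 has {1,5,6,7,9}; col 1 has {1,2,3,8}; box has {2,5,6} → only 4 remains.
R7C3 = 3: row 7 has {1,4,5,6,7,9}; col 3 has {2,4,5,6,7,8}; box has {2,4,5,6} → only 3 remains.
R7C4 = 2: row 7 has {1,3,4,5,6,7,9}; col 4 has {4,5,6,7,8,9}; box has {1,4,6,7,8,9} → only 2 remains.
R7C9 = 8: row 7 has {1,2,3,4,5,6,7,9}; col 9 has {1,2,3,6,7}; box has {1,2,3,5,6,7} → only 8 remains.
R8C4 = 3: row 8 has {2,6,8}; col 4 has {2,4,5,6,7,8,9}; box has {1,2,4,6,7,8,9} → only 3 remains.
R8C6 = 5: row 8 has {2,3,6,8}; col 6 has {1,2,3,6,7,9}; box has {1,2,3,4,6,7,8,9} → only 5 remains.
R8C8 = 9: row 8 has {2,3,5,6,8}; col 8 has {2,3,4,5,6,7,8}; box has {1,2,3,5,6,7,8} → only 9 remains.
R8C9 = 4: row 8 has {2,3,5,6,8,9}; col 9 has {1,2,3,6,7,8}; box has {1,2,3,5,6,7,8,9} → only 4 remains.
R9C1 = 9: row 9 has {1,2,3,4,5,6,7}; col 1 has {1,2,3,4,8}; box has {2,3,4,5,6} → only 9 remains.
R9C2 = 8: row 9 has {1,2,3,4,5,6,7,9}; col 2 has {2,6}; box has {2,3,4,5,6,9} → only 8 remains.
R1C1 = 5: row 1 has {1,2,3,6,7,8}; col 1 has {1,2,3,4,8,9}; box has {1,2,7,8} → only 5 remains.
R1C9 = 9: row 1 has {1,2,3,5,6,7,8}; col 9 has {1,2,3,4,6,7,8}; box has {2,3,4,6,7,8} → only 9 remains.
R2C1 = 6: row 2 has {2,7,8}; col 1 has {1,2,3,4,5,8,9}; box has {1,2,5,7,8} → only 6 remains.
R2C3 = 9: row 2 has {2,6,7,8}; col 3 has {2,3,4,5,6,7,8}; box has {1,2,5,6,7,8} → only 9 remains.
R2C6 = 4: row 2 has {2,6,7,8,9}; col 6 has {1,2,3,5,6,7,9}; box has {1,2,3,5,6,7,8,9} → only 4 remains.
R2C8 = 1: row 2 has {2,4,6,7,8,9}; col 8 has {2,3,4,5,6,7,8,9}; box has {2,3,4,6,7,8,9} → only 1 remains.
R2C9 = 5: row 2 has {1,2,4,6,7,8,9}; col 9 has {1,2,3,4,6,7,8,9}; box has {1,2,3,4,6,7,8,9} → only 5 remains.
R4C4 = 1: row 4 has {2,3,4,6,7,8,9}; col 4 has {2,3,4,5,6,7,8,9}; box has {2,3,4,5,6,7,9} → only 1 remains.
R5C1 = 7: row 5 has {1,2,3,4,5,6}; col 1 has {1,2,3,4,5,6,8,9}; box has {2,3,4,6,8} → only 7 remains.
R5C2 = 9: row 5 has {1,2,3,4,5,6,7}; col 2 has {2,6,8}; box has {2,3,4,6,7,8} → only 9 remains.
R5C6 = 8: row 5 has {1,2,3,4,5,6,7,9}; col 6 has {1,2,3,4,5,6,7,9}; box has {1,2,3,4,5,6,7,9} → only 8 remains.
R6C2 = 1: row 6 has {2,3,4,5,6,7,8,9}; col 2 has {2,6,8,9}; box has {2,3,4,6,7,8,9} → only 1 remains.
R8C2 = 7: row 8 has {2,3,4,5,6,8,9}; col 2 has {1,2,6,8,9}; box has {2,3,4,5,6,8,9} → only 7 remains.
R8C3 = 1: row 8 has {2,3,4,5,6,7,8,9}; col 3 has {2,3,4,5,6,7,8,9}; box has {2,3,4,5,6,7,8,9} → only 1 remains.
R1C2 = 4: row 1 has {1,2,3,5,6,7,8,9}; col 2 has {1,2,6,7,8,9}; box has {1,2,5,6,7,8,9} → only 4 remains.
R2C2 = 3: row 2 has {1,2,4,5,6,7,8,9}; col 2 has {1,2,4,6,7,8,9}; box has {1,2,4,5,6,7,8,9} → only 3 remains.
R4C2 = 5: row 4 has {1,2,3,4,6,7,8,9}; col 2 has {1,2,3,4,6,7,8,9}; box has {1,2,3,4,6,7,8,9} → only 5 remains.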